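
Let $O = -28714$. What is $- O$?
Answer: $28714$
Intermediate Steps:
$- O = \left(-1\right) \left(-28714\right) = 28714$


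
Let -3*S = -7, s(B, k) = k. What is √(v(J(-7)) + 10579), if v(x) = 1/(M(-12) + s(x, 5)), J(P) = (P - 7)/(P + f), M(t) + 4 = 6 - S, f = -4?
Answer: √2073526/14 ≈ 102.86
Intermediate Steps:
S = 7/3 (S = -⅓*(-7) = 7/3 ≈ 2.3333)
M(t) = -⅓ (M(t) = -4 + (6 - 1*7/3) = -4 + (6 - 7/3) = -4 + 11/3 = -⅓)
J(P) = (-7 + P)/(-4 + P) (J(P) = (P - 7)/(P - 4) = (-7 + P)/(-4 + P))
v(x) = 3/14 (v(x) = 1/(-⅓ + 5) = 1/(14/3) = 3/14)
√(v(J(-7)) + 10579) = √(3/14 + 10579) = √(148109/14) = √2073526/14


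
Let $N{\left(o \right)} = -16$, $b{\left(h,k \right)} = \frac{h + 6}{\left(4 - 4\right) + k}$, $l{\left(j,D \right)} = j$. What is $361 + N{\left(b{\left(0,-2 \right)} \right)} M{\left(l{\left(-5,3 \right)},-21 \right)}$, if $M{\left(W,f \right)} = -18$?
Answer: $649$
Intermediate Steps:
$b{\left(h,k \right)} = \frac{6 + h}{k}$ ($b{\left(h,k \right)} = \frac{6 + h}{0 + k} = \frac{6 + h}{k}$)
$361 + N{\left(b{\left(0,-2 \right)} \right)} M{\left(l{\left(-5,3 \right)},-21 \right)} = 361 - -288 = 361 + 288 = 649$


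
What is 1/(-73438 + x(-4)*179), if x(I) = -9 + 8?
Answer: -1/73617 ≈ -1.3584e-5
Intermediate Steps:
x(I) = -1
1/(-73438 + x(-4)*179) = 1/(-73438 - 1*179) = 1/(-73438 - 179) = 1/(-73617) = -1/73617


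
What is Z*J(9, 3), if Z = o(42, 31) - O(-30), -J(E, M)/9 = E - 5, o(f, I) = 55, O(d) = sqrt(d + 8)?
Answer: -1980 + 36*I*sqrt(22) ≈ -1980.0 + 168.85*I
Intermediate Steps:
O(d) = sqrt(8 + d)
J(E, M) = 45 - 9*E (J(E, M) = -9*(E - 5) = -9*(-5 + E) = 45 - 9*E)
Z = 55 - I*sqrt(22) (Z = 55 - sqrt(8 - 30) = 55 - sqrt(-22) = 55 - I*sqrt(22) ≈ 55.0 - 4.6904*I)
Z*J(9, 3) = (55 - I*sqrt(22))*(45 - 9*9) = (55 - I*sqrt(22))*(45 - 81) = (55 - I*sqrt(22))*(-36) = -1980 + 36*I*sqrt(22)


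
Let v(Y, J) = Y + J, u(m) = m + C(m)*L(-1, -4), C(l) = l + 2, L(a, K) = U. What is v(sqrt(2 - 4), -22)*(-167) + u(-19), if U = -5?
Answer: 3740 - 167*I*sqrt(2) ≈ 3740.0 - 236.17*I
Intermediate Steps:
L(a, K) = -5
C(l) = 2 + l
u(m) = -10 - 4*m (u(m) = m + (2 + m)*(-5) = m + (-10 - 5*m) = -10 - 4*m)
v(Y, J) = J + Y
v(sqrt(2 - 4), -22)*(-167) + u(-19) = (-22 + sqrt(2 - 4))*(-167) + (-10 - 4*(-19)) = (-22 + sqrt(-2))*(-167) + (-10 + 76) = (-22 + I*sqrt(2))*(-167) + 66 = (3674 - 167*I*sqrt(2)) + 66 = 3740 - 167*I*sqrt(2)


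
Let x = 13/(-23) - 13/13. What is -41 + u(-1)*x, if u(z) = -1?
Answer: -907/23 ≈ -39.435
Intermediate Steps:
x = -36/23 (x = 13*(-1/23) - 13*1/13 = -13/23 - 1 = -36/23 ≈ -1.5652)
-41 + u(-1)*x = -41 - 1*(-36/23) = -41 + 36/23 = -907/23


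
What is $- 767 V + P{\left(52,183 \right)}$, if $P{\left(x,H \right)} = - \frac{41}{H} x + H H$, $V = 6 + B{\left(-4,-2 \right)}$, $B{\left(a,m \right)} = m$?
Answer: $\frac{5564911}{183} \approx 30409.0$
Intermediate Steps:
$V = 4$ ($V = 6 - 2 = 4$)
$P{\left(x,H \right)} = H^{2} - \frac{41 x}{H}$ ($P{\left(x,H \right)} = - \frac{41 x}{H} + H^{2} = H^{2} - \frac{41 x}{H}$)
$- 767 V + P{\left(52,183 \right)} = \left(-767\right) 4 + \frac{183^{3} - 2132}{183} = -3068 + \frac{6128487 - 2132}{183} = -3068 + \frac{1}{183} \cdot 6126355 = -3068 + \frac{6126355}{183} = \frac{5564911}{183}$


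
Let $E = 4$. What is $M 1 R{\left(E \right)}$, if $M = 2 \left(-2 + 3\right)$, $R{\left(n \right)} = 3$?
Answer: $6$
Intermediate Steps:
$M = 2$ ($M = 2 \cdot 1 = 2$)
$M 1 R{\left(E \right)} = 2 \cdot 1 \cdot 3 = 2 \cdot 3 = 6$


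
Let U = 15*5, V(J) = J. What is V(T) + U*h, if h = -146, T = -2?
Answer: -10952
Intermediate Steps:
U = 75
V(T) + U*h = -2 + 75*(-146) = -2 - 10950 = -10952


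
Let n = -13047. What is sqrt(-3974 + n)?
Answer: I*sqrt(17021) ≈ 130.46*I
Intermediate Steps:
sqrt(-3974 + n) = sqrt(-3974 - 13047) = sqrt(-17021) = I*sqrt(17021)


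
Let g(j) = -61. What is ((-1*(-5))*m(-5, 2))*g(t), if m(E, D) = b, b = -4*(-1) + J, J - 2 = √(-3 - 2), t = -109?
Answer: -1830 - 305*I*√5 ≈ -1830.0 - 682.0*I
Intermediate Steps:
J = 2 + I*√5 (J = 2 + √(-3 - 2) = 2 + √(-5) = 2 + I*√5 ≈ 2.0 + 2.2361*I)
b = 6 + I*√5 (b = -4*(-1) + (2 + I*√5) = 4 + (2 + I*√5) = 6 + I*√5 ≈ 6.0 + 2.2361*I)
m(E, D) = 6 + I*√5
((-1*(-5))*m(-5, 2))*g(t) = ((-1*(-5))*(6 + I*√5))*(-61) = (5*(6 + I*√5))*(-61) = (30 + 5*I*√5)*(-61) = -1830 - 305*I*√5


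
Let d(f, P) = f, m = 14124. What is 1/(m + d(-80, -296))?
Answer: 1/14044 ≈ 7.1205e-5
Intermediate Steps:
1/(m + d(-80, -296)) = 1/(14124 - 80) = 1/14044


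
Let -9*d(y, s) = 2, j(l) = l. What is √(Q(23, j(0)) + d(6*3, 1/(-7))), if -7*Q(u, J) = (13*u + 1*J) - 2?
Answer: I*√18809/21 ≈ 6.5308*I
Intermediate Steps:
Q(u, J) = 2/7 - 13*u/7 - J/7 (Q(u, J) = -((13*u + 1*J) - 2)/7 = -((13*u + J) - 2)/7 = -((J + 13*u) - 2)/7 = -(-2 + J + 13*u)/7 = 2/7 - 13*u/7 - J/7)
d(y, s) = -2/9 (d(y, s) = -⅑*2 = -2/9)
√(Q(23, j(0)) + d(6*3, 1/(-7))) = √((2/7 - 13/7*23 - ⅐*0) - 2/9) = √((2/7 - 299/7 + 0) - 2/9) = √(-297/7 - 2/9) = √(-2687/63) = I*√18809/21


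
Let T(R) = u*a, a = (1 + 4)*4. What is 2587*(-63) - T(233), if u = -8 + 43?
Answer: -163681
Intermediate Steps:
a = 20 (a = 5*4 = 20)
u = 35
T(R) = 700 (T(R) = 35*20 = 700)
2587*(-63) - T(233) = 2587*(-63) - 1*700 = -162981 - 700 = -163681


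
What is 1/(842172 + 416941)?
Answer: 1/1259113 ≈ 7.9421e-7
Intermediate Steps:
1/(842172 + 416941) = 1/1259113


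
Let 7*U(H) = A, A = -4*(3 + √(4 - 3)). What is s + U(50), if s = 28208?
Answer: 197440/7 ≈ 28206.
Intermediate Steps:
A = -16 (A = -4*(3 + √1) = -4*(3 + 1) = -4*4 = -16)
U(H) = -16/7 (U(H) = (⅐)*(-16) = -16/7)
s + U(50) = 28208 - 16/7 = 197440/7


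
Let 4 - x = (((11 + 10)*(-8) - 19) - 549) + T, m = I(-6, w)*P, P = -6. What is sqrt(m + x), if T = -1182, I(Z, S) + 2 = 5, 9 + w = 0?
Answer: 4*sqrt(119) ≈ 43.635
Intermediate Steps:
w = -9 (w = -9 + 0 = -9)
I(Z, S) = 3 (I(Z, S) = -2 + 5 = 3)
m = -18 (m = 3*(-6) = -18)
x = 1922 (x = 4 - ((((11 + 10)*(-8) - 19) - 549) - 1182) = 4 - (((21*(-8) - 19) - 549) - 1182) = 4 - (((-168 - 19) - 549) - 1182) = 4 - ((-187 - 549) - 1182) = 4 - (-736 - 1182) = 4 - 1*(-1918) = 4 + 1918 = 1922)
sqrt(m + x) = sqrt(-18 + 1922) = sqrt(1904) = 4*sqrt(119)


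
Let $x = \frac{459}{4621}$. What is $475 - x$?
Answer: $\frac{2194516}{4621} \approx 474.9$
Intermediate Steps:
$x = \frac{459}{4621}$ ($x = 459 \cdot \frac{1}{4621} = \frac{459}{4621} \approx 0.099329$)
$475 - x = 475 - \frac{459}{4621} = \frac{2194516}{4621}$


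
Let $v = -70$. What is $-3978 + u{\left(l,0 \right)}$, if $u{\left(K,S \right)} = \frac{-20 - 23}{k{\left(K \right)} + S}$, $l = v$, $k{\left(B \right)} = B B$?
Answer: $- \frac{19492243}{4900} \approx -3978.0$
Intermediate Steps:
$k{\left(B \right)} = B^{2}$
$l = -70$
$u{\left(K,S \right)} = - \frac{43}{S + K^{2}}$ ($u{\left(K,S \right)} = \frac{-20 - 23}{K^{2} + S} = - \frac{43}{S + K^{2}}$)
$-3978 + u{\left(l,0 \right)} = -3978 - \frac{43}{0 + \left(-70\right)^{2}} = -3978 - \frac{43}{0 + 4900} = -3978 - \frac{43}{4900} = - \frac{19492243}{4900}$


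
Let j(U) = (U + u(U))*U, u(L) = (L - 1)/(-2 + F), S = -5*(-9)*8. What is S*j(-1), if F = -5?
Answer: 1800/7 ≈ 257.14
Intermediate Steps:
S = 360 (S = 45*8 = 360)
u(L) = ⅐ - L/7 (u(L) = (L - 1)/(-2 - 5) = (-1 + L)/(-7) = (-1 + L)*(-⅐) = ⅐ - L/7)
j(U) = U*(⅐ + 6*U/7) (j(U) = (U + (⅐ - U/7))*U = (⅐ + 6*U/7)*U = U*(⅐ + 6*U/7))
S*j(-1) = 360*((⅐)*(-1)*(1 + 6*(-1))) = 360*((⅐)*(-1)*(1 - 6)) = 360*((⅐)*(-1)*(-5)) = 360*(5/7) = 1800/7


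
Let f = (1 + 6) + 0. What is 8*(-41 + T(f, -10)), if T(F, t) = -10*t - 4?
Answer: 440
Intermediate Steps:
f = 7 (f = 7 + 0 = 7)
T(F, t) = -4 - 10*t
8*(-41 + T(f, -10)) = 8*(-41 + (-4 - 10*(-10))) = 8*(-41 + (-4 + 100)) = 8*(-41 + 96) = 8*55 = 440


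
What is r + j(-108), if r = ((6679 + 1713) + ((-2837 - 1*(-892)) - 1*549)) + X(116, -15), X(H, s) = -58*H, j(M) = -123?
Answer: -953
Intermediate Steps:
r = -830 (r = ((6679 + 1713) + ((-2837 - 1*(-892)) - 1*549)) - 58*116 = (8392 + ((-2837 + 892) - 549)) - 6728 = (8392 + (-1945 - 549)) - 6728 = (8392 - 2494) - 6728 = 5898 - 6728 = -830)
r + j(-108) = -830 - 123 = -953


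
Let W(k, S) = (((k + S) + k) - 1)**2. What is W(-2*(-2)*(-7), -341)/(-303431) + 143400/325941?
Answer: -2706117588/32966867857 ≈ -0.082086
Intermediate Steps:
W(k, S) = (-1 + S + 2*k)**2 (W(k, S) = (((S + k) + k) - 1)**2 = ((S + 2*k) - 1)**2 = (-1 + S + 2*k)**2)
W(-2*(-2)*(-7), -341)/(-303431) + 143400/325941 = (-1 - 341 + 2*(-2*(-2)*(-7)))**2/(-303431) + 143400/325941 = (-1 - 341 + 2*(4*(-7)))**2*(-1/303431) + 143400*(1/325941) = (-1 - 341 + 2*(-28))**2*(-1/303431) + 47800/108647 = (-1 - 341 - 56)**2*(-1/303431) + 47800/108647 = (-398)**2*(-1/303431) + 47800/108647 = 158404*(-1/303431) + 47800/108647 = -158404/303431 + 47800/108647 = -2706117588/32966867857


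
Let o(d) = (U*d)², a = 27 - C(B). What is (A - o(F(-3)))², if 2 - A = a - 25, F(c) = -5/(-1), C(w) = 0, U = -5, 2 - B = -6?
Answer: 390625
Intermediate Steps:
B = 8 (B = 2 - 1*(-6) = 2 + 6 = 8)
a = 27 (a = 27 - 1*0 = 27 + 0 = 27)
F(c) = 5 (F(c) = -5*(-1) = 5)
o(d) = 25*d² (o(d) = (-5*d)² = 25*d²)
A = 0 (A = 2 - (27 - 25) = 2 - 1*2 = 2 - 2 = 0)
(A - o(F(-3)))² = (0 - 25*5²)² = (0 - 25*25)² = (0 - 1*625)² = (0 - 625)² = (-625)² = 390625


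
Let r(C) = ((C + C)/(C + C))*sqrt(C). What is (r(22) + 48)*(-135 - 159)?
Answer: -14112 - 294*sqrt(22) ≈ -15491.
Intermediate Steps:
r(C) = sqrt(C) (r(C) = ((2*C)/((2*C)))*sqrt(C) = ((2*C)*(1/(2*C)))*sqrt(C) = 1*sqrt(C) = sqrt(C))
(r(22) + 48)*(-135 - 159) = (sqrt(22) + 48)*(-135 - 159) = (48 + sqrt(22))*(-294) = -14112 - 294*sqrt(22)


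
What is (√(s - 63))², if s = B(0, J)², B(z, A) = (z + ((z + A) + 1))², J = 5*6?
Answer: 923458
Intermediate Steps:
J = 30
B(z, A) = (1 + A + 2*z)² (B(z, A) = (z + ((A + z) + 1))² = (z + (1 + A + z))² = (1 + A + 2*z)²)
s = 923521 (s = ((1 + 30 + 2*0)²)² = ((1 + 30 + 0)²)² = (31²)² = 961² = 923521)
(√(s - 63))² = (√(923521 - 63))² = (√923458)² = 923458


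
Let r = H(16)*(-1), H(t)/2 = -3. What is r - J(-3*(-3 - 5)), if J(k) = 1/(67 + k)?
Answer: 545/91 ≈ 5.9890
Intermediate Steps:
H(t) = -6 (H(t) = 2*(-3) = -6)
r = 6 (r = -6*(-1) = 6)
r - J(-3*(-3 - 5)) = 6 - 1/(67 - 3*(-3 - 5)) = 6 - 1/(67 - 3*(-8)) = 6 - 1/(67 + 24) = 6 - 1/91 = 545/91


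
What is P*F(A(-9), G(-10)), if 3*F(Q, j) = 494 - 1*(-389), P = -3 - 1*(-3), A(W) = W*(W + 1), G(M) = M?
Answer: 0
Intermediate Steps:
A(W) = W*(1 + W)
P = 0 (P = -3 + 3 = 0)
F(Q, j) = 883/3 (F(Q, j) = (494 - 1*(-389))/3 = (494 + 389)/3 = (1/3)*883 = 883/3)
P*F(A(-9), G(-10)) = 0*(883/3) = 0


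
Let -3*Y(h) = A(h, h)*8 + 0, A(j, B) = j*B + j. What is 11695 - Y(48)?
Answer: 17967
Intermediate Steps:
A(j, B) = j + B*j (A(j, B) = B*j + j = j + B*j)
Y(h) = -8*h*(1 + h)/3 (Y(h) = -((h*(1 + h))*8 + 0)/3 = -(8*h*(1 + h) + 0)/3 = -8*h*(1 + h)/3)
11695 - Y(48) = 11695 - (-8)*48*(1 + 48)/3 = 11695 - (-8)*48*49/3 = 11695 - 1*(-6272) = 11695 + 6272 = 17967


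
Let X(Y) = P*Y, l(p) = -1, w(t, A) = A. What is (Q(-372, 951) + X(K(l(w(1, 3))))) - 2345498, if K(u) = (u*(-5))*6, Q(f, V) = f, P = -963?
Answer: -2374760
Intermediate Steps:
K(u) = -30*u (K(u) = -5*u*6 = -30*u)
X(Y) = -963*Y
(Q(-372, 951) + X(K(l(w(1, 3))))) - 2345498 = (-372 - (-28890)*(-1)) - 2345498 = (-372 - 963*30) - 2345498 = (-372 - 28890) - 2345498 = -29262 - 2345498 = -2374760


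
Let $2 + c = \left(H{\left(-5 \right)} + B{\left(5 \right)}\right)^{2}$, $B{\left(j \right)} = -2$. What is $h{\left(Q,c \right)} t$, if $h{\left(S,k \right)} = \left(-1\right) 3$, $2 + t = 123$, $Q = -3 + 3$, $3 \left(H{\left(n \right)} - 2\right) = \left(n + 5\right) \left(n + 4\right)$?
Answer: $-363$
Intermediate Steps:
$H{\left(n \right)} = 2 + \frac{\left(4 + n\right) \left(5 + n\right)}{3}$ ($H{\left(n \right)} = 2 + \frac{\left(n + 5\right) \left(n + 4\right)}{3} = 2 + \frac{\left(5 + n\right) \left(4 + n\right)}{3} = 2 + \frac{\left(4 + n\right) \left(5 + n\right)}{3}$)
$Q = 0$
$t = 121$ ($t = -2 + 123 = 121$)
$c = -2$ ($c = -2 + \left(\left(\frac{26}{3} + 3 \left(-5\right) + \frac{\left(-5\right)^{2}}{3}\right) - 2\right)^{2} = -2 + \left(\left(\frac{26}{3} - 15 + \frac{1}{3} \cdot 25\right) - 2\right)^{2} = -2 + \left(\left(\frac{26}{3} - 15 + \frac{25}{3}\right) - 2\right)^{2} = -2 + \left(2 - 2\right)^{2} = -2 + 0^{2} = -2 + 0 = -2$)
$h{\left(S,k \right)} = -3$
$h{\left(Q,c \right)} t = \left(-3\right) 121 = -363$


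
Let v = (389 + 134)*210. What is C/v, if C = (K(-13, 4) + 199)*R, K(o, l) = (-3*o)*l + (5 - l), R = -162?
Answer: -9612/18305 ≈ -0.52510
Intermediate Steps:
K(o, l) = 5 - l - 3*l*o (K(o, l) = -3*l*o + (5 - l) = 5 - l - 3*l*o)
C = -57672 (C = ((5 - 1*4 - 3*4*(-13)) + 199)*(-162) = ((5 - 4 + 156) + 199)*(-162) = (157 + 199)*(-162) = 356*(-162) = -57672)
v = 109830 (v = 523*210 = 109830)
C/v = -57672/109830 = -57672*1/109830 = -9612/18305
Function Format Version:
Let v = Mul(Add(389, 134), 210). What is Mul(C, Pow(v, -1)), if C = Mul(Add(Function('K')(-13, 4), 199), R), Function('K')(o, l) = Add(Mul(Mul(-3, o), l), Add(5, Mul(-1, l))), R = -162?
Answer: Rational(-9612, 18305) ≈ -0.52510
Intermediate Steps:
Function('K')(o, l) = Add(5, Mul(-1, l), Mul(-3, l, o)) (Function('K')(o, l) = Add(Mul(-3, l, o), Add(5, Mul(-1, l))) = Add(5, Mul(-1, l), Mul(-3, l, o)))
C = -57672 (C = Mul(Add(Add(5, Mul(-1, 4), Mul(-3, 4, -13)), 199), -162) = Mul(Add(Add(5, -4, 156), 199), -162) = Mul(Add(157, 199), -162) = Mul(356, -162) = -57672)
v = 109830 (v = Mul(523, 210) = 109830)
Mul(C, Pow(v, -1)) = Mul(-57672, Pow(109830, -1)) = Mul(-57672, Rational(1, 109830)) = Rational(-9612, 18305)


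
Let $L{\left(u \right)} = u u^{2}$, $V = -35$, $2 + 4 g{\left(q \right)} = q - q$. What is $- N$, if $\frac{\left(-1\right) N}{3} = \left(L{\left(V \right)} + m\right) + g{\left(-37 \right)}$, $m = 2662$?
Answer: $- \frac{241281}{2} \approx -1.2064 \cdot 10^{5}$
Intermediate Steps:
$g{\left(q \right)} = - \frac{1}{2}$ ($g{\left(q \right)} = - \frac{1}{2} + \frac{q - q}{4} = - \frac{1}{2} + \frac{1}{4} \cdot 0 = - \frac{1}{2} + 0 = - \frac{1}{2}$)
$L{\left(u \right)} = u^{3}$
$N = \frac{241281}{2}$ ($N = - 3 \left(\left(\left(-35\right)^{3} + 2662\right) - \frac{1}{2}\right) = - 3 \left(\left(-42875 + 2662\right) - \frac{1}{2}\right) = - 3 \left(-40213 - \frac{1}{2}\right) = \left(-3\right) \left(- \frac{80427}{2}\right) = \frac{241281}{2} \approx 1.2064 \cdot 10^{5}$)
$- N = \left(-1\right) \frac{241281}{2} = - \frac{241281}{2}$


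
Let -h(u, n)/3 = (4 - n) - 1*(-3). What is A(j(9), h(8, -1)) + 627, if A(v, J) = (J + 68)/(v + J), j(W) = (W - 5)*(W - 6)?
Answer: 1870/3 ≈ 623.33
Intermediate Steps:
j(W) = (-6 + W)*(-5 + W) (j(W) = (-5 + W)*(-6 + W) = (-6 + W)*(-5 + W))
h(u, n) = -21 + 3*n (h(u, n) = -3*((4 - n) - 1*(-3)) = -3*((4 - n) + 3) = -3*(7 - n) = -21 + 3*n)
A(v, J) = (68 + J)/(J + v)
A(j(9), h(8, -1)) + 627 = (68 + (-21 + 3*(-1)))/((-21 + 3*(-1)) + (30 + 9² - 11*9)) + 627 = (68 + (-21 - 3))/((-21 - 3) + (30 + 81 - 99)) + 627 = (68 - 24)/(-24 + 12) + 627 = 44/(-12) + 627 = -1/12*44 + 627 = -11/3 + 627 = 1870/3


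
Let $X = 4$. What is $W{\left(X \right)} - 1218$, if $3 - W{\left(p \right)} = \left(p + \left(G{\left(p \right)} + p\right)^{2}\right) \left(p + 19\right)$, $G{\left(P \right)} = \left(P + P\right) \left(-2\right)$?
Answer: $-4619$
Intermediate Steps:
$G{\left(P \right)} = - 4 P$ ($G{\left(P \right)} = 2 P \left(-2\right) = - 4 P$)
$W{\left(p \right)} = 3 - \left(19 + p\right) \left(p + 9 p^{2}\right)$ ($W{\left(p \right)} = 3 - \left(p + \left(- 4 p + p\right)^{2}\right) \left(p + 19\right) = 3 - \left(p + \left(- 3 p\right)^{2}\right) \left(19 + p\right) = 3 - \left(p + 9 p^{2}\right) \left(19 + p\right) = 3 - \left(19 + p\right) \left(p + 9 p^{2}\right)$)
$W{\left(X \right)} - 1218 = \left(3 - 172 \cdot 4^{2} - 76 - 9 \cdot 4^{3}\right) - 1218 = \left(3 - 2752 - 76 - 576\right) - 1218 = -3401 - 1218 = -4619$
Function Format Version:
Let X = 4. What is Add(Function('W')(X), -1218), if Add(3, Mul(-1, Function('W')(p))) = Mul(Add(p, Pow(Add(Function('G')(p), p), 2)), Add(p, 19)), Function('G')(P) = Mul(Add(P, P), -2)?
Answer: -4619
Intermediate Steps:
Function('G')(P) = Mul(-4, P) (Function('G')(P) = Mul(Mul(2, P), -2) = Mul(-4, P))
Function('W')(p) = Add(3, Mul(-1, Add(19, p), Add(p, Mul(9, Pow(p, 2))))) (Function('W')(p) = Add(3, Mul(-1, Mul(Add(p, Pow(Add(Mul(-4, p), p), 2)), Add(p, 19)))) = Add(3, Mul(-1, Mul(Add(p, Pow(Mul(-3, p), 2)), Add(19, p)))) = Add(3, Mul(-1, Mul(Add(p, Mul(9, Pow(p, 2))), Add(19, p)))) = Add(3, Mul(-1, Mul(Add(19, p), Add(p, Mul(9, Pow(p, 2)))))) = Add(3, Mul(-1, Add(19, p), Add(p, Mul(9, Pow(p, 2))))))
Add(Function('W')(X), -1218) = Add(Add(3, Mul(-172, Pow(4, 2)), Mul(-19, 4), Mul(-9, Pow(4, 3))), -1218) = Add(Add(3, Mul(-172, 16), -76, Mul(-9, 64)), -1218) = Add(Add(3, -2752, -76, -576), -1218) = Add(-3401, -1218) = -4619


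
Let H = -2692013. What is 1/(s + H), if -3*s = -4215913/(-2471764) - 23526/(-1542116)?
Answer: -2858810109468/7695955619113682027 ≈ -3.7147e-7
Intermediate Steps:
s = -1639894402943/2858810109468 (s = -(-4215913/(-2471764) - 23526/(-1542116))/3 = -(-4215913*(-1/2471764) - 23526*(-1/1542116))/3 = -(4215913/2471764 + 11763/771058)/3 = -1/3*1639894402943/952936703156 = -1639894402943/2858810109468 ≈ -0.57363)
1/(s + H) = 1/(-1639894402943/2858810109468 - 2692013) = 1/(-7695955619113682027/2858810109468) = -2858810109468/7695955619113682027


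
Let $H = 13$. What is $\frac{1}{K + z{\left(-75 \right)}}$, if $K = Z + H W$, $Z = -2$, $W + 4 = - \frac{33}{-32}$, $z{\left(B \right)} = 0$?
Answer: $- \frac{32}{1299} \approx -0.024634$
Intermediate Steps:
$W = - \frac{95}{32}$ ($W = -4 - \frac{33}{-32} = -4 - - \frac{33}{32} = -4 + \frac{33}{32} = - \frac{95}{32} \approx -2.9688$)
$K = - \frac{1299}{32}$ ($K = -2 + 13 \left(- \frac{95}{32}\right) = -2 - \frac{1235}{32} = - \frac{1299}{32} \approx -40.594$)
$\frac{1}{K + z{\left(-75 \right)}} = \frac{1}{- \frac{1299}{32} + 0} = \frac{1}{- \frac{1299}{32}} = - \frac{32}{1299}$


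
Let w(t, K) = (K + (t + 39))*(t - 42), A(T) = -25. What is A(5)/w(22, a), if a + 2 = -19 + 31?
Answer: 5/284 ≈ 0.017606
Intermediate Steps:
a = 10 (a = -2 + (-19 + 31) = -2 + 12 = 10)
w(t, K) = (-42 + t)*(39 + K + t) (w(t, K) = (K + (39 + t))*(-42 + t) = (39 + K + t)*(-42 + t) = (-42 + t)*(39 + K + t))
A(5)/w(22, a) = -25/(-1638 + 22² - 42*10 - 3*22 + 10*22) = -25/(-1638 + 484 - 420 - 66 + 220) = -25/(-1420) = -25*(-1/1420) = 5/284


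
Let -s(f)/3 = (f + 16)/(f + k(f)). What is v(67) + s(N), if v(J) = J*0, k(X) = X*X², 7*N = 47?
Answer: -23373/106126 ≈ -0.22024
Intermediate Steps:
N = 47/7 (N = (⅐)*47 = 47/7 ≈ 6.7143)
k(X) = X³
v(J) = 0
s(f) = -3*(16 + f)/(f + f³) (s(f) = -3*(f + 16)/(f + f³) = -3*(16 + f)/(f + f³))
v(67) + s(N) = 0 + (-48 - 3*47/7)/(47/7 + (47/7)³) = 0 + (-48 - 141/7)/(47/7 + 103823/343) = 0 - 477/7/(106126/343) = 0 + (343/106126)*(-477/7) = 0 - 23373/106126 = -23373/106126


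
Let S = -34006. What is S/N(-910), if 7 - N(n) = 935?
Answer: 17003/464 ≈ 36.644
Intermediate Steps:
N(n) = -928 (N(n) = 7 - 1*935 = 7 - 935 = -928)
S/N(-910) = -34006/(-928) = -34006*(-1/928) = 17003/464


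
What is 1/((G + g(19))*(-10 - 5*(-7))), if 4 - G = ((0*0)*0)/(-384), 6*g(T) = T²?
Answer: 6/9625 ≈ 0.00062338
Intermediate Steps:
g(T) = T²/6
G = 4 (G = 4 - (0*0)*0/(-384) = 4 - 0*0*(-1)/384 = 4 - 0*(-1)/384 = 4 - 1*0 = 4 + 0 = 4)
1/((G + g(19))*(-10 - 5*(-7))) = 1/((4 + (⅙)*19²)*(-10 - 5*(-7))) = 1/((4 + (⅙)*361)*(-10 + 35)) = 1/((4 + 361/6)*25) = 1/((385/6)*25) = 1/(9625/6) = 6/9625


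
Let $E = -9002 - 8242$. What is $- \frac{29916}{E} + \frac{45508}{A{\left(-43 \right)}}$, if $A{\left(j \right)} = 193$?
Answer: $\frac{21958715}{92447} \approx 237.53$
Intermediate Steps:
$E = -17244$ ($E = -9002 - 8242 = -17244$)
$- \frac{29916}{E} + \frac{45508}{A{\left(-43 \right)}} = - \frac{29916}{-17244} + \frac{45508}{193} = \left(-29916\right) \left(- \frac{1}{17244}\right) + 45508 \cdot \frac{1}{193} = \frac{831}{479} + \frac{45508}{193} = \frac{21958715}{92447}$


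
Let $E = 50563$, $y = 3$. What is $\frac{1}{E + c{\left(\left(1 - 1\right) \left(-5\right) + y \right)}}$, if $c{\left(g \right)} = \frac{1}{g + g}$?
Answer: $\frac{6}{303379} \approx 1.9777 \cdot 10^{-5}$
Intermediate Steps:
$c{\left(g \right)} = \frac{1}{2 g}$
$\frac{1}{E + c{\left(\left(1 - 1\right) \left(-5\right) + y \right)}} = \frac{1}{50563 + \frac{1}{2 \left(\left(1 - 1\right) \left(-5\right) + 3\right)}} = \frac{1}{50563 + \frac{1}{2 \left(0 \left(-5\right) + 3\right)}} = \frac{1}{50563 + \frac{1}{2 \left(0 + 3\right)}} = \frac{1}{50563 + \frac{1}{2 \cdot 3}} = \frac{1}{50563 + \frac{1}{2} \cdot \frac{1}{3}} = \frac{1}{50563 + \frac{1}{6}} = \frac{1}{\frac{303379}{6}} = \frac{6}{303379}$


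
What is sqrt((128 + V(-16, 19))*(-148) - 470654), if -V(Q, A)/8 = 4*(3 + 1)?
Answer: I*sqrt(470654) ≈ 686.04*I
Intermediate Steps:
V(Q, A) = -128 (V(Q, A) = -32*(3 + 1) = -32*4 = -8*16 = -128)
sqrt((128 + V(-16, 19))*(-148) - 470654) = sqrt((128 - 128)*(-148) - 470654) = sqrt(0*(-148) - 470654) = sqrt(0 - 470654) = sqrt(-470654) = I*sqrt(470654)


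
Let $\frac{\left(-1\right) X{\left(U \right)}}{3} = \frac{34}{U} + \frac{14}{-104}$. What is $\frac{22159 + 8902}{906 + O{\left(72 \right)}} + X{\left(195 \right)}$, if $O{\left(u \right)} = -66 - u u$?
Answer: $- \frac{2052631}{282360} \approx -7.2696$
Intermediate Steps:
$O{\left(u \right)} = -66 - u^{2}$
$X{\left(U \right)} = \frac{21}{52} - \frac{102}{U}$ ($X{\left(U \right)} = - 3 \left(\frac{34}{U} + \frac{14}{-104}\right) = - 3 \left(\frac{34}{U} + 14 \left(- \frac{1}{104}\right)\right) = - 3 \left(\frac{34}{U} - \frac{7}{52}\right) = - 3 \left(- \frac{7}{52} + \frac{34}{U}\right) = \frac{21}{52} - \frac{102}{U}$)
$\frac{22159 + 8902}{906 + O{\left(72 \right)}} + X{\left(195 \right)} = \frac{22159 + 8902}{906 - 5250} + \left(\frac{21}{52} - \frac{102}{195}\right) = \frac{31061}{906 - 5250} + \left(\frac{21}{52} - \frac{34}{65}\right) = \frac{31061}{906 - 5250} - \frac{31}{260} = \frac{31061}{-4344} - \frac{31}{260} = 31061 \left(- \frac{1}{4344}\right) - \frac{31}{260} = - \frac{31061}{4344} - \frac{31}{260} = - \frac{2052631}{282360}$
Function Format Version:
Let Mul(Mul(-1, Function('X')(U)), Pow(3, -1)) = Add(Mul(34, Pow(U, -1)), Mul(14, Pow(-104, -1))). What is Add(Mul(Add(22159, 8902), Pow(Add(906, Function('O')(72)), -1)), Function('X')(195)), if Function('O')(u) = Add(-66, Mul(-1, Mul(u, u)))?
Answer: Rational(-2052631, 282360) ≈ -7.2696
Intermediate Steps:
Function('O')(u) = Add(-66, Mul(-1, Pow(u, 2)))
Function('X')(U) = Add(Rational(21, 52), Mul(-102, Pow(U, -1))) (Function('X')(U) = Mul(-3, Add(Mul(34, Pow(U, -1)), Mul(14, Pow(-104, -1)))) = Mul(-3, Add(Mul(34, Pow(U, -1)), Mul(14, Rational(-1, 104)))) = Mul(-3, Add(Mul(34, Pow(U, -1)), Rational(-7, 52))) = Mul(-3, Add(Rational(-7, 52), Mul(34, Pow(U, -1)))) = Add(Rational(21, 52), Mul(-102, Pow(U, -1))))
Add(Mul(Add(22159, 8902), Pow(Add(906, Function('O')(72)), -1)), Function('X')(195)) = Add(Mul(Add(22159, 8902), Pow(Add(906, Add(-66, Mul(-1, Pow(72, 2)))), -1)), Add(Rational(21, 52), Mul(-102, Pow(195, -1)))) = Add(Mul(31061, Pow(Add(906, Add(-66, Mul(-1, 5184))), -1)), Add(Rational(21, 52), Mul(-102, Rational(1, 195)))) = Add(Mul(31061, Pow(Add(906, Add(-66, -5184)), -1)), Add(Rational(21, 52), Rational(-34, 65))) = Add(Mul(31061, Pow(Add(906, -5250), -1)), Rational(-31, 260)) = Add(Mul(31061, Pow(-4344, -1)), Rational(-31, 260)) = Add(Mul(31061, Rational(-1, 4344)), Rational(-31, 260)) = Add(Rational(-31061, 4344), Rational(-31, 260)) = Rational(-2052631, 282360)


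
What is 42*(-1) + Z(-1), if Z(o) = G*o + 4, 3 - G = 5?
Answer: -36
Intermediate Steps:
G = -2 (G = 3 - 1*5 = 3 - 5 = -2)
Z(o) = 4 - 2*o (Z(o) = -2*o + 4 = 4 - 2*o)
42*(-1) + Z(-1) = 42*(-1) + (4 - 2*(-1)) = -42 + (4 + 2) = -42 + 6 = -36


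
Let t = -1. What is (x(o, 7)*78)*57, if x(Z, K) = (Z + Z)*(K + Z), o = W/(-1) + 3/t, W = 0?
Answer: -106704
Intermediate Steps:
o = -3 (o = 0/(-1) + 3/(-1) = 0*(-1) + 3*(-1) = 0 - 3 = -3)
x(Z, K) = 2*Z*(K + Z) (x(Z, K) = (2*Z)*(K + Z) = 2*Z*(K + Z))
(x(o, 7)*78)*57 = ((2*(-3)*(7 - 3))*78)*57 = ((2*(-3)*4)*78)*57 = -24*78*57 = -1872*57 = -106704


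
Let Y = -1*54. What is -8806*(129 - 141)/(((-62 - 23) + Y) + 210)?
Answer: 105672/71 ≈ 1488.3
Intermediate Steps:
Y = -54
-8806*(129 - 141)/(((-62 - 23) + Y) + 210) = -8806*(129 - 141)/(((-62 - 23) - 54) + 210) = -(-105672)/((-85 - 54) + 210) = -(-105672)/(-139 + 210) = -(-105672)/71 = -8806*(-12/71) = 105672/71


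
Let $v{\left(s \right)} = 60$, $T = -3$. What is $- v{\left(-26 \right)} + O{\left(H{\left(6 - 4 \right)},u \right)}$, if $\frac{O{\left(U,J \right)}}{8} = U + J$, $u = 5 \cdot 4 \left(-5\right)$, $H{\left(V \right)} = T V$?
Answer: $-908$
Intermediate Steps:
$H{\left(V \right)} = - 3 V$
$u = -100$ ($u = 20 \left(-5\right) = -100$)
$O{\left(U,J \right)} = 8 J + 8 U$ ($O{\left(U,J \right)} = 8 \left(U + J\right) = 8 \left(J + U\right) = 8 J + 8 U$)
$- v{\left(-26 \right)} + O{\left(H{\left(6 - 4 \right)},u \right)} = \left(-1\right) 60 + \left(8 \left(-100\right) + 8 \left(- 3 \left(6 - 4\right)\right)\right) = -60 - \left(800 - 8 \left(\left(-3\right) 2\right)\right) = -60 + \left(-800 + 8 \left(-6\right)\right) = -60 - 848 = -908$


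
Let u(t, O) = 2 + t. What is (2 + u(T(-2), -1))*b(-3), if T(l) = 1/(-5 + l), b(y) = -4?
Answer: -108/7 ≈ -15.429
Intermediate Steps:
(2 + u(T(-2), -1))*b(-3) = (2 + (2 + 1/(-5 - 2)))*(-4) = (2 + (2 + 1/(-7)))*(-4) = (2 + (2 - ⅐))*(-4) = (2 + 13/7)*(-4) = (27/7)*(-4) = -108/7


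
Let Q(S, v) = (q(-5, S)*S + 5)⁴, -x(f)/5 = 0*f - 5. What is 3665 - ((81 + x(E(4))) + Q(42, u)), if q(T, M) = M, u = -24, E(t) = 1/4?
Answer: -9792900264762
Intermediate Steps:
E(t) = ¼
x(f) = 25 (x(f) = -5*(0*f - 5) = -5*(0 - 5) = -5*(-5) = 25)
Q(S, v) = (5 + S²)⁴ (Q(S, v) = (S*S + 5)⁴ = (S² + 5)⁴ = (5 + S²)⁴)
3665 - ((81 + x(E(4))) + Q(42, u)) = 3665 - ((81 + 25) + (5 + 42²)⁴) = 3665 - (106 + (5 + 1764)⁴) = 3665 - (106 + 1769⁴) = 3665 - (106 + 9792900268321) = 3665 - 1*9792900268427 = 3665 - 9792900268427 = -9792900264762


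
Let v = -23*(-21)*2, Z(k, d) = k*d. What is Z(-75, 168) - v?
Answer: -13566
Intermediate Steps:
Z(k, d) = d*k
v = 966 (v = 483*2 = 966)
Z(-75, 168) - v = 168*(-75) - 1*966 = -12600 - 966 = -13566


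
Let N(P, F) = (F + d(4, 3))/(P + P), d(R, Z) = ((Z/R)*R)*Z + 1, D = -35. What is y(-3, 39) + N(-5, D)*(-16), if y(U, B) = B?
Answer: -1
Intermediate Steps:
d(R, Z) = 1 + Z² (d(R, Z) = Z*Z + 1 = Z² + 1 = 1 + Z²)
N(P, F) = (10 + F)/(2*P) (N(P, F) = (F + (1 + 3²))/(P + P) = (F + (1 + 9))/((2*P)) = (F + 10)*(1/(2*P)) = (10 + F)*(1/(2*P)) = (10 + F)/(2*P))
y(-3, 39) + N(-5, D)*(-16) = 39 + ((½)*(10 - 35)/(-5))*(-16) = 39 + ((½)*(-⅕)*(-25))*(-16) = 39 + (5/2)*(-16) = 39 - 40 = -1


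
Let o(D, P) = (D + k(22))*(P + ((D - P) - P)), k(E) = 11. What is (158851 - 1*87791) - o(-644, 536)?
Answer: -675880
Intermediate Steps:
o(D, P) = (11 + D)*(D - P) (o(D, P) = (D + 11)*(P + ((D - P) - P)) = (11 + D)*(P + (D - 2*P)) = (11 + D)*(D - P))
(158851 - 1*87791) - o(-644, 536) = (158851 - 1*87791) - ((-644)² - 11*536 + 11*(-644) - 1*(-644)*536) = (158851 - 87791) - (414736 - 5896 - 7084 + 345184) = 71060 - 1*746940 = 71060 - 746940 = -675880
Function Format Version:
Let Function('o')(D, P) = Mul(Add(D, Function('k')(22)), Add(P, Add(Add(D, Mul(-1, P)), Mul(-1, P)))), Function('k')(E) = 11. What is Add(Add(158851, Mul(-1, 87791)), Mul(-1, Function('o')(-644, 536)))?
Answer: -675880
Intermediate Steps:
Function('o')(D, P) = Mul(Add(11, D), Add(D, Mul(-1, P))) (Function('o')(D, P) = Mul(Add(D, 11), Add(P, Add(Add(D, Mul(-1, P)), Mul(-1, P)))) = Mul(Add(11, D), Add(P, Add(D, Mul(-2, P)))) = Mul(Add(11, D), Add(D, Mul(-1, P))))
Add(Add(158851, Mul(-1, 87791)), Mul(-1, Function('o')(-644, 536))) = Add(Add(158851, Mul(-1, 87791)), Mul(-1, Add(Pow(-644, 2), Mul(-11, 536), Mul(11, -644), Mul(-1, -644, 536)))) = Add(Add(158851, -87791), Mul(-1, Add(414736, -5896, -7084, 345184))) = Add(71060, Mul(-1, 746940)) = Add(71060, -746940) = -675880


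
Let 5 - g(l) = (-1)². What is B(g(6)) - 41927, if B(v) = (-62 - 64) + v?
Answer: -42049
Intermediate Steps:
g(l) = 4 (g(l) = 5 - 1*(-1)² = 5 - 1*1 = 5 - 1 = 4)
B(v) = -126 + v
B(g(6)) - 41927 = (-126 + 4) - 41927 = -122 - 41927 = -42049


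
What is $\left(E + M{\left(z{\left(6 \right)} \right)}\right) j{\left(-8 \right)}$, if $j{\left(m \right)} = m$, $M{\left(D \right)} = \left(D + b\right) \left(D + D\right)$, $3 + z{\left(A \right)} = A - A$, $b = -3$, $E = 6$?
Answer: $-336$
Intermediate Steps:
$z{\left(A \right)} = -3$ ($z{\left(A \right)} = -3 + \left(A - A\right) = -3 + 0 = -3$)
$M{\left(D \right)} = 2 D \left(-3 + D\right)$ ($M{\left(D \right)} = \left(D - 3\right) \left(D + D\right) = \left(-3 + D\right) 2 D = 2 D \left(-3 + D\right)$)
$\left(E + M{\left(z{\left(6 \right)} \right)}\right) j{\left(-8 \right)} = \left(6 + 2 \left(-3\right) \left(-3 - 3\right)\right) \left(-8\right) = \left(6 + 2 \left(-3\right) \left(-6\right)\right) \left(-8\right) = \left(6 + 36\right) \left(-8\right) = 42 \left(-8\right) = -336$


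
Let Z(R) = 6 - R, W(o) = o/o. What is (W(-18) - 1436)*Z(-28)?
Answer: -48790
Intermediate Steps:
W(o) = 1
(W(-18) - 1436)*Z(-28) = (1 - 1436)*(6 - 1*(-28)) = -1435*(6 + 28) = -1435*34 = -48790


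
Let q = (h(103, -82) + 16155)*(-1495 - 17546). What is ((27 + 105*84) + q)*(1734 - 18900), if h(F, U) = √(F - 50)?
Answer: 5280235988328 + 326857806*√53 ≈ 5.2826e+12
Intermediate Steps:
h(F, U) = √(-50 + F)
q = -307607355 - 19041*√53 (q = (√(-50 + 103) + 16155)*(-1495 - 17546) = (√53 + 16155)*(-19041) = (16155 + √53)*(-19041) = -307607355 - 19041*√53 ≈ -3.0775e+8)
((27 + 105*84) + q)*(1734 - 18900) = ((27 + 105*84) + (-307607355 - 19041*√53))*(1734 - 18900) = ((27 + 8820) + (-307607355 - 19041*√53))*(-17166) = (8847 + (-307607355 - 19041*√53))*(-17166) = (-307598508 - 19041*√53)*(-17166) = 5280235988328 + 326857806*√53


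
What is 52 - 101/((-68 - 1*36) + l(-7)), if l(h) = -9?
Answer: 5977/113 ≈ 52.894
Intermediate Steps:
52 - 101/((-68 - 1*36) + l(-7)) = 52 - 101/((-68 - 1*36) - 9) = 52 - 101/((-68 - 36) - 9) = 52 - 101/(-104 - 9) = 52 - 101/(-113) = 52 - 101*(-1/113) = 52 + 101/113 = 5977/113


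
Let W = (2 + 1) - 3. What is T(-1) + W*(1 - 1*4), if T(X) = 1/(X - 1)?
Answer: -½ ≈ -0.50000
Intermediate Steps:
T(X) = 1/(-1 + X)
W = 0 (W = 3 - 3 = 0)
T(-1) + W*(1 - 1*4) = 1/(-1 - 1) + 0*(1 - 1*4) = 1/(-2) + 0*(1 - 4) = -½ + 0*(-3) = -½ + 0 = -½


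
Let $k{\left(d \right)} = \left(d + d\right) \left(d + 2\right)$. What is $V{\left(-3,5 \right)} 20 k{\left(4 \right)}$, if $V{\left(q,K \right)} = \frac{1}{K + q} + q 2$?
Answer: $-5280$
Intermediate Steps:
$k{\left(d \right)} = 2 d \left(2 + d\right)$
$V{\left(q,K \right)} = \frac{1}{K + q} + 2 q$
$V{\left(-3,5 \right)} 20 k{\left(4 \right)} = \frac{1 + 2 \left(-3\right)^{2} + 2 \cdot 5 \left(-3\right)}{5 - 3} \cdot 20 \cdot 2 \cdot 4 \left(2 + 4\right) = \frac{1 + 2 \cdot 9 - 30}{2} \cdot 20 \cdot 2 \cdot 4 \cdot 6 = \frac{1 + 18 - 30}{2} \cdot 20 \cdot 48 = \frac{1}{2} \left(-11\right) 20 \cdot 48 = \left(- \frac{11}{2}\right) 20 \cdot 48 = \left(-110\right) 48 = -5280$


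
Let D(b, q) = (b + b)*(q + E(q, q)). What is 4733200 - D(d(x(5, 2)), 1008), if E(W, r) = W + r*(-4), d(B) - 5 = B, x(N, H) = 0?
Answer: 4753360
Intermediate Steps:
d(B) = 5 + B
E(W, r) = W - 4*r
D(b, q) = -4*b*q (D(b, q) = (b + b)*(q + (q - 4*q)) = (2*b)*(q - 3*q) = (2*b)*(-2*q) = -4*b*q)
4733200 - D(d(x(5, 2)), 1008) = 4733200 - (-4)*(5 + 0)*1008 = 4733200 - (-4)*5*1008 = 4733200 - 1*(-20160) = 4733200 + 20160 = 4753360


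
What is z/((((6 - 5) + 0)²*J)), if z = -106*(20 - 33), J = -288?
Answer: -689/144 ≈ -4.7847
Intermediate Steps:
z = 1378 (z = -106*(-13) = 1378)
z/((((6 - 5) + 0)²*J)) = 1378/((((6 - 5) + 0)²*(-288))) = 1378/(((1 + 0)²*(-288))) = 1378/((1²*(-288))) = 1378/((1*(-288))) = 1378/(-288) = 1378*(-1/288) = -689/144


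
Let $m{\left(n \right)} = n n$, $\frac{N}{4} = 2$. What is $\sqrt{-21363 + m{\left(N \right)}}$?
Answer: $19 i \sqrt{59} \approx 145.94 i$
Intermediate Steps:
$N = 8$ ($N = 4 \cdot 2 = 8$)
$m{\left(n \right)} = n^{2}$
$\sqrt{-21363 + m{\left(N \right)}} = \sqrt{-21363 + 8^{2}} = \sqrt{-21363 + 64} = \sqrt{-21299} = 19 i \sqrt{59}$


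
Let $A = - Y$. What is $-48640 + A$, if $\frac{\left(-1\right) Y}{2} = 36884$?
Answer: $25128$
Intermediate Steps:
$Y = -73768$ ($Y = \left(-2\right) 36884 = -73768$)
$A = 73768$ ($A = \left(-1\right) \left(-73768\right) = 73768$)
$-48640 + A = -48640 + 73768 = 25128$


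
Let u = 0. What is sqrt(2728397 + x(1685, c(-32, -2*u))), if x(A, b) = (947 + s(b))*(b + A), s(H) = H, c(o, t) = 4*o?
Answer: 2*sqrt(1000895) ≈ 2000.9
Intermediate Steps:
x(A, b) = (947 + b)*(A + b) (x(A, b) = (947 + b)*(b + A) = (947 + b)*(A + b))
sqrt(2728397 + x(1685, c(-32, -2*u))) = sqrt(2728397 + ((4*(-32))**2 + 947*1685 + 947*(4*(-32)) + 1685*(4*(-32)))) = sqrt(2728397 + ((-128)**2 + 1595695 + 947*(-128) + 1685*(-128))) = sqrt(2728397 + (16384 + 1595695 - 121216 - 215680)) = sqrt(2728397 + 1275183) = sqrt(4003580) = 2*sqrt(1000895)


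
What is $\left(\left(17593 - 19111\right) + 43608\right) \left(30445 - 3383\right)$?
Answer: $1139039580$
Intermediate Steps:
$\left(\left(17593 - 19111\right) + 43608\right) \left(30445 - 3383\right) = \left(\left(17593 - 19111\right) + 43608\right) 27062 = \left(-1518 + 43608\right) 27062 = 42090 \cdot 27062 = 1139039580$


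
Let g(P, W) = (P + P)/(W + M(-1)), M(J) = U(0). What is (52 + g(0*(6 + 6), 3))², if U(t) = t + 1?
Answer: 2704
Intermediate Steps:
U(t) = 1 + t
M(J) = 1 (M(J) = 1 + 0 = 1)
g(P, W) = 2*P/(1 + W) (g(P, W) = (P + P)/(W + 1) = (2*P)/(1 + W) = 2*P/(1 + W))
(52 + g(0*(6 + 6), 3))² = (52 + 2*(0*(6 + 6))/(1 + 3))² = (52 + 2*(0*12)/4)² = (52 + 2*0*(¼))² = (52 + 0)² = 52² = 2704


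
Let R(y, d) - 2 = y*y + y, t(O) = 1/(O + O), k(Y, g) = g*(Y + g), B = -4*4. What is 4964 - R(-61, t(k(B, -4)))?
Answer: 1302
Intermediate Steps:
B = -16
t(O) = 1/(2*O)
R(y, d) = 2 + y + y**2 (R(y, d) = 2 + (y*y + y) = 2 + (y**2 + y) = 2 + (y + y**2) = 2 + y + y**2)
4964 - R(-61, t(k(B, -4))) = 4964 - (2 - 61 + (-61)**2) = 4964 - (2 - 61 + 3721) = 4964 - 1*3662 = 4964 - 3662 = 1302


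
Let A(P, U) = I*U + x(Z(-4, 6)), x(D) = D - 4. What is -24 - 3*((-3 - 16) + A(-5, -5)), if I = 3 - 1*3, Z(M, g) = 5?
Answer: 30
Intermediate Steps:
x(D) = -4 + D
I = 0 (I = 3 - 3 = 0)
A(P, U) = 1 (A(P, U) = 0*U + (-4 + 5) = 0 + 1 = 1)
-24 - 3*((-3 - 16) + A(-5, -5)) = -24 - 3*((-3 - 16) + 1) = -24 - 3*(-19 + 1) = -24 - 3*(-18) = -24 + 54 = 30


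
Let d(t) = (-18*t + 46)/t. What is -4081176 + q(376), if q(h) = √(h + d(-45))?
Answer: -4081176 + 8*√1255/15 ≈ -4.0812e+6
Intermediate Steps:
d(t) = (46 - 18*t)/t
q(h) = √(-856/45 + h) (q(h) = √(h + (-18 + 46/(-45))) = √(h + (-18 + 46*(-1/45))) = √(h + (-18 - 46/45)) = √(h - 856/45) = √(-856/45 + h))
-4081176 + q(376) = -4081176 + √(-4280 + 225*376)/15 = -4081176 + √(-4280 + 84600)/15 = -4081176 + √80320/15 = -4081176 + (8*√1255)/15 = -4081176 + 8*√1255/15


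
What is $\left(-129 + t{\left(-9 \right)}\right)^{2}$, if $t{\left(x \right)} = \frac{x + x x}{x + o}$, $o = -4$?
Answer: $\frac{3059001}{169} \approx 18101.0$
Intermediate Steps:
$t{\left(x \right)} = \frac{x + x^{2}}{-4 + x}$ ($t{\left(x \right)} = \frac{x + x x}{x - 4} = \frac{x + x^{2}}{-4 + x}$)
$\left(-129 + t{\left(-9 \right)}\right)^{2} = \left(-129 - \frac{9 \left(1 - 9\right)}{-4 - 9}\right)^{2} = \left(-129 - 9 \frac{1}{-13} \left(-8\right)\right)^{2} = \left(-129 - \left(- \frac{9}{13}\right) \left(-8\right)\right)^{2} = \left(-129 - \frac{72}{13}\right)^{2} = \left(- \frac{1749}{13}\right)^{2} = \frac{3059001}{169}$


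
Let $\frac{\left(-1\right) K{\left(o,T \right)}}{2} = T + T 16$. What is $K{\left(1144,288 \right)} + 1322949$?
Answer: $1313157$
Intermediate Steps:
$K{\left(o,T \right)} = - 34 T$ ($K{\left(o,T \right)} = - 2 \left(T + T 16\right) = - 2 \left(T + 16 T\right) = - 2 \cdot 17 T = - 34 T$)
$K{\left(1144,288 \right)} + 1322949 = \left(-34\right) 288 + 1322949 = -9792 + 1322949 = 1313157$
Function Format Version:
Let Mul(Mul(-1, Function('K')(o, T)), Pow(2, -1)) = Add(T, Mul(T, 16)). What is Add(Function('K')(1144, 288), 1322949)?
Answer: 1313157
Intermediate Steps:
Function('K')(o, T) = Mul(-34, T) (Function('K')(o, T) = Mul(-2, Add(T, Mul(T, 16))) = Mul(-2, Add(T, Mul(16, T))) = Mul(-2, Mul(17, T)) = Mul(-34, T))
Add(Function('K')(1144, 288), 1322949) = Add(Mul(-34, 288), 1322949) = Add(-9792, 1322949) = 1313157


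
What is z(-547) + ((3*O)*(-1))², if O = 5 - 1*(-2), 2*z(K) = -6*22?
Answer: 375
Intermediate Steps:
z(K) = -66 (z(K) = (-6*22)/2 = (½)*(-132) = -66)
O = 7 (O = 5 + 2 = 7)
z(-547) + ((3*O)*(-1))² = -66 + ((3*7)*(-1))² = -66 + (21*(-1))² = -66 + (-21)² = -66 + 441 = 375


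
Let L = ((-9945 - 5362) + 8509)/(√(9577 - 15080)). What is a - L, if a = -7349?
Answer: -7349 - 6798*I*√5503/5503 ≈ -7349.0 - 91.639*I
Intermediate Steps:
L = 6798*I*√5503/5503 (L = (-15307 + 8509)/(√(-5503)) = -6798*(-I*√5503/5503) = -(-6798)*I*√5503/5503 = 6798*I*√5503/5503 ≈ 91.639*I)
a - L = -7349 - 6798*I*√5503/5503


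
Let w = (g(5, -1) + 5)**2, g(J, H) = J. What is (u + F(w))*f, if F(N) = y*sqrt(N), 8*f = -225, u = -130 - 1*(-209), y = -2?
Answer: -13275/8 ≈ -1659.4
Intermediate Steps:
u = 79 (u = -130 + 209 = 79)
w = 100 (w = (5 + 5)**2 = 10**2 = 100)
f = -225/8 (f = (1/8)*(-225) = -225/8 ≈ -28.125)
F(N) = -2*sqrt(N)
(u + F(w))*f = (79 - 2*sqrt(100))*(-225/8) = (79 - 2*10)*(-225/8) = (79 - 20)*(-225/8) = 59*(-225/8) = -13275/8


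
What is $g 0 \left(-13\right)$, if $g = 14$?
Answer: $0$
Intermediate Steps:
$g 0 \left(-13\right) = 14 \cdot 0 \left(-13\right) = 0 \left(-13\right) = 0$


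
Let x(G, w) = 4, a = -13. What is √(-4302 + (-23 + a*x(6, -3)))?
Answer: I*√4377 ≈ 66.159*I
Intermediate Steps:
√(-4302 + (-23 + a*x(6, -3))) = √(-4302 + (-23 - 13*4)) = √(-4302 + (-23 - 52)) = √(-4302 - 75) = √(-4377) = I*√4377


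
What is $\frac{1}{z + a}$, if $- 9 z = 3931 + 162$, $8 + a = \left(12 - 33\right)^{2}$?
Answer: $- \frac{9}{196} \approx -0.045918$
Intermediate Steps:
$a = 433$ ($a = -8 + \left(12 - 33\right)^{2} = -8 + \left(-21\right)^{2} = -8 + 441 = 433$)
$z = - \frac{4093}{9}$ ($z = - \frac{3931 + 162}{9} = \left(- \frac{1}{9}\right) 4093 = - \frac{4093}{9} \approx -454.78$)
$\frac{1}{z + a} = \frac{1}{- \frac{4093}{9} + 433} = \frac{1}{- \frac{196}{9}} = - \frac{9}{196}$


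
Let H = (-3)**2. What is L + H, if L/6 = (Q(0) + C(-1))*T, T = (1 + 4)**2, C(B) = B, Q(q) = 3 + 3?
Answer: 759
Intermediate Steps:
Q(q) = 6
T = 25 (T = 5**2 = 25)
L = 750 (L = 6*((6 - 1)*25) = 6*(5*25) = 6*125 = 750)
H = 9
L + H = 750 + 9 = 759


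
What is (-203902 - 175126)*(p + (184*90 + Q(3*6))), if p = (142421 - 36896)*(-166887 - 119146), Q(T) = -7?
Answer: 11440435518829616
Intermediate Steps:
p = -30183632325 (p = 105525*(-286033) = -30183632325)
(-203902 - 175126)*(p + (184*90 + Q(3*6))) = (-203902 - 175126)*(-30183632325 + (184*90 - 7)) = -379028*(-30183632325 + (16560 - 7)) = -379028*(-30183632325 + 16553) = -379028*(-30183615772) = 11440435518829616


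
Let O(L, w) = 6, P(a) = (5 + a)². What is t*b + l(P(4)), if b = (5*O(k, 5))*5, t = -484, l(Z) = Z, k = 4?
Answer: -72519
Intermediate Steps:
b = 150 (b = (5*6)*5 = 30*5 = 150)
t*b + l(P(4)) = -484*150 + (5 + 4)² = -72600 + 9² = -72600 + 81 = -72519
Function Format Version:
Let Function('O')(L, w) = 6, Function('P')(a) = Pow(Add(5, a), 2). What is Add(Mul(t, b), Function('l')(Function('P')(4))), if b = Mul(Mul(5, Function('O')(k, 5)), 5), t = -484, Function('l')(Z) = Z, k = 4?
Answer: -72519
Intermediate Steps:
b = 150 (b = Mul(Mul(5, 6), 5) = Mul(30, 5) = 150)
Add(Mul(t, b), Function('l')(Function('P')(4))) = Add(Mul(-484, 150), Pow(Add(5, 4), 2)) = Add(-72600, Pow(9, 2)) = Add(-72600, 81) = -72519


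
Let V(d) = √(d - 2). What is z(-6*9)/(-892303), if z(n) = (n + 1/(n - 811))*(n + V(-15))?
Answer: -2522394/771842095 + 46711*I*√17/771842095 ≈ -0.003268 + 0.00024953*I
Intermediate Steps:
V(d) = √(-2 + d)
z(n) = (n + 1/(-811 + n))*(n + I*√17) (z(n) = (n + 1/(n - 811))*(n + √(-2 - 15)) = (n + 1/(-811 + n))*(n + √(-17)) = (n + 1/(-811 + n))*(n + I*√17))
z(-6*9)/(-892303) = ((-6*9 + (-6*9)³ - 811*(-6*9)² + I*√17 + I*√17*(-6*9)² - 811*I*(-6*9)*√17)/(-811 - 6*9))/(-892303) = ((-54 + (-54)³ - 811*(-54)² + I*√17 + I*√17*(-54)² - 811*I*(-54)*√17)/(-811 - 54))*(-1/892303) = ((-54 - 157464 - 811*2916 + I*√17 + I*√17*2916 + 43794*I*√17)/(-865))*(-1/892303) = -(-54 - 157464 - 2364876 + I*√17 + 2916*I*√17 + 43794*I*√17)/865*(-1/892303) = -(-2522394 + 46711*I*√17)/865*(-1/892303) = (2522394/865 - 46711*I*√17/865)*(-1/892303) = -2522394/771842095 + 46711*I*√17/771842095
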